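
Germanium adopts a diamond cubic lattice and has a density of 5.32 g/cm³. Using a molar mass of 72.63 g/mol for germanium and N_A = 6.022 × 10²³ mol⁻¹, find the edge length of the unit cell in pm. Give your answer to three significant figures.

566 pm

With Z = 8 atoms per diamond cubic cell, a³ = Z·M/(N_A·ρ) = 8 × 72.63 / (6.022 × 10²³ × 5.320 g/cm³) = 1.814 × 10^-22 cm³.
a = (1.814 × 10^-22)^(1/3) = 5.660 × 10^-8 cm = 566 pm.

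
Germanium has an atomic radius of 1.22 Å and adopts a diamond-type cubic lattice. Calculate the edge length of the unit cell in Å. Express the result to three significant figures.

In a diamond cubic lattice, nearest neighbors lie along the body diagonal with √3·a = 8r.
a = 8r/√3 = 8 × 1.22 / 1.7321 = 5.63 Å.

5.63 Å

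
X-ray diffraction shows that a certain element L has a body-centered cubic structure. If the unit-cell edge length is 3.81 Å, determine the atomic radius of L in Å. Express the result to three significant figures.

In a BCC lattice, atoms touch along the body diagonal, so √3·a = 4r.
r = √3·a/4 = 1.7321 × 3.81 / 4 = 1.65 Å.

1.65 Å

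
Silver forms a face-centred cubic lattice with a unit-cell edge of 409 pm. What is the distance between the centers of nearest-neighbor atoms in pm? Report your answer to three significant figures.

In an FCC structure, atoms touch along the face diagonal, so √2·a = 4r; the nearest-neighbor distance equals 2r = 0.7071·a.
d = 0.7071 × 409 = 289 pm.

289 pm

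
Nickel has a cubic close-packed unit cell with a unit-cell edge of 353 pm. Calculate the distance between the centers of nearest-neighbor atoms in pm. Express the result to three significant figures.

In an FCC structure, atoms touch along the face diagonal, so √2·a = 4r; the nearest-neighbor distance equals 2r = 0.7071·a.
d = 0.7071 × 353 = 250 pm.

250 pm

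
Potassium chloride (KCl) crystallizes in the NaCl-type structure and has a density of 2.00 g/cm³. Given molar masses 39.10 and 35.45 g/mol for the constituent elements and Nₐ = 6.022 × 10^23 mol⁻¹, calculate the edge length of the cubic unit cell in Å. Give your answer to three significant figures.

M(KCl) = 74.55 g/mol; Z = 4 formula units per cell.
a³ = Z·M/(N_A·ρ) = 4 × 74.55 / (6.022 × 10²³ × 2.00) = 2.476 × 10^-22 cm³, so a = 6.279 × 10^-8 cm = 6.28 Å.

6.28 Å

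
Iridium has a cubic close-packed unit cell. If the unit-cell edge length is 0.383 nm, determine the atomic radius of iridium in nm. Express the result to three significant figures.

0.135 nm

In an FCC lattice, atoms touch along the face diagonal, so √2·a = 4r.
r = √2·a/4 = 1.4142 × 0.383 / 4 = 0.135 nm.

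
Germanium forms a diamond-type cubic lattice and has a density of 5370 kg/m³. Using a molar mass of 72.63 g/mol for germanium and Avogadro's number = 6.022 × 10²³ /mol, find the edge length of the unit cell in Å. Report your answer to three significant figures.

With Z = 8 atoms per diamond cubic cell, a³ = Z·M/(N_A·ρ) = 8 × 72.63 / (6.022 × 10²³ × 5.370 g/cm³) = 1.797 × 10^-22 cm³.
a = (1.797 × 10^-22)^(1/3) = 5.643 × 10^-8 cm = 5.64 Å.

5.64 Å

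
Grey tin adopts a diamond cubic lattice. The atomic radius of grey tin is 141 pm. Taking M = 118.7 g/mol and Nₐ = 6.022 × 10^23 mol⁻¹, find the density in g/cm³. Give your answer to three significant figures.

5.71 g/cm³

In a diamond cubic lattice, nearest neighbors lie along the body diagonal with √3·a = 8r, giving a = 651.3 pm = 6.513 × 10^-8 cm.
With Z = 8, ρ = Z·M/(N_A·a³) = 8 × 118.7 / (6.022 × 10²³ × 2.762 × 10^-22) = 5.709 g/cm³.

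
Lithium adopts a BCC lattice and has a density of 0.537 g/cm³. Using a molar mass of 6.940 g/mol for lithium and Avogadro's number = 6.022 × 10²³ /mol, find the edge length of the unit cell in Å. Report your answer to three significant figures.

With Z = 2 atoms per BCC cell, a³ = Z·M/(N_A·ρ) = 2 × 6.940 / (6.022 × 10²³ × 0.5370 g/cm³) = 4.292 × 10^-23 cm³.
a = (4.292 × 10^-23)^(1/3) = 3.501 × 10^-8 cm = 3.50 Å.

3.50 Å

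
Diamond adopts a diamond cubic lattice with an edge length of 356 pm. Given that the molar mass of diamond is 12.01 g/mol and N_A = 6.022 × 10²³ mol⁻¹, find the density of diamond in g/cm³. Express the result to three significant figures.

A diamond cubic unit cell contains Z = 8 atoms.
Cell volume: a³ = (356 pm)³ = (3.560 × 10^-8 cm)³ = 4.512 × 10^-23 cm³.
ρ = Z·M/(N_A·a³) = 8 × 12.01 / (6.022 × 10²³ × 4.512 × 10^-23) = 3.536 g/cm³.

3.54 g/cm³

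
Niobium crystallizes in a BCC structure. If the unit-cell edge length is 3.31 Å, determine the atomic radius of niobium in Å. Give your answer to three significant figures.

1.43 Å

In a BCC lattice, atoms touch along the body diagonal, so √3·a = 4r.
r = √3·a/4 = 1.7321 × 3.31 / 4 = 1.43 Å.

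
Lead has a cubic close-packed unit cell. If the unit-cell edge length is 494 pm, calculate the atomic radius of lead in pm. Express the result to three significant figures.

In an FCC lattice, atoms touch along the face diagonal, so √2·a = 4r.
r = √2·a/4 = 1.4142 × 494 / 4 = 175 pm.

175 pm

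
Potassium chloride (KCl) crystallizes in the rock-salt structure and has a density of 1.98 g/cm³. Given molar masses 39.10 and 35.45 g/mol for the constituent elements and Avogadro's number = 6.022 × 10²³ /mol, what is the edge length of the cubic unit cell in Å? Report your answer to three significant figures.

M(KCl) = 74.55 g/mol; Z = 4 formula units per cell.
a³ = Z·M/(N_A·ρ) = 4 × 74.55 / (6.022 × 10²³ × 1.98) = 2.501 × 10^-22 cm³, so a = 6.300 × 10^-8 cm = 6.30 Å.

6.30 Å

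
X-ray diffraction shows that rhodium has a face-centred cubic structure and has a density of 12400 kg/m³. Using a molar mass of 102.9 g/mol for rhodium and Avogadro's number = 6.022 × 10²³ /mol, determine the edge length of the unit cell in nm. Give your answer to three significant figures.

0.381 nm

With Z = 4 atoms per FCC cell, a³ = Z·M/(N_A·ρ) = 4 × 102.9 / (6.022 × 10²³ × 12.40 g/cm³) = 5.512 × 10^-23 cm³.
a = (5.512 × 10^-23)^(1/3) = 3.806 × 10^-8 cm = 0.381 nm.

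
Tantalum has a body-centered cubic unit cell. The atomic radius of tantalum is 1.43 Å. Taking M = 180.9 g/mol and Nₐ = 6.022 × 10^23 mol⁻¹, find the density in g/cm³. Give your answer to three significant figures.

In a BCC lattice, atoms touch along the body diagonal, so √3·a = 4r, giving a = 3.302 Å = 3.302 × 10^-8 cm.
With Z = 2, ρ = Z·M/(N_A·a³) = 2 × 180.9 / (6.022 × 10²³ × 3.602 × 10^-23) = 16.68 g/cm³.

16.7 g/cm³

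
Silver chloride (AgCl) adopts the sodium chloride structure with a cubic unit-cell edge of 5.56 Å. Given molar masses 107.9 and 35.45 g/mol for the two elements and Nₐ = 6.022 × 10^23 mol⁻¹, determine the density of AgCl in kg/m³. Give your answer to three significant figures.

5540 kg/m³

The sodium chloride structure contains Z = 4 formula units per cell; M(AgCl) = 107.9 + 35.45 = 143.35 g/mol.
a³ = (5.560 × 10^-8 cm)³ = 1.719 × 10^-22 cm³.
ρ = 4 × 143.35 / (6.022 × 10²³ × 1.719 × 10^-22) = 5.540 g/cm³ = 5540 kg/m³.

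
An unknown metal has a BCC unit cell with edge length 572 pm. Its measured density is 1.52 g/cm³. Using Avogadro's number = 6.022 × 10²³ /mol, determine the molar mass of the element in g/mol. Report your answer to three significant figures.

85.7 g/mol

A BCC cell has Z = 2 atoms; a = 5.720 × 10^-8 cm.
M = ρ·N_A·a³/Z = 1.52 × 6.022 × 10²³ × 1.871 × 10^-22 / 2 = 85.7 g/mol.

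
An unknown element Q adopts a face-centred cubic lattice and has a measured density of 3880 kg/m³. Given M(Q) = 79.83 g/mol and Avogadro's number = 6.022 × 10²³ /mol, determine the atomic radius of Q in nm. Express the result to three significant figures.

For an FCC cell (Z = 4), a³ = Z·M/(N_A·ρ) = 4 × 79.83 / (6.022 × 10²³ × 3.880) = 1.367 × 10^-22 cm³, so a = 5.151 × 10^-8 cm = 0.5151 nm.
Atoms touch along the face diagonal, so √2·a = 4r, so r = 0.3536 × a = 0.182 nm.

0.182 nm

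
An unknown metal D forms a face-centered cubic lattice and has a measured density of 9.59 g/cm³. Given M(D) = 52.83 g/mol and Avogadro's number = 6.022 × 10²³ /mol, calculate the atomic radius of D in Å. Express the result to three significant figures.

1.17 Å

For an FCC cell (Z = 4), a³ = Z·M/(N_A·ρ) = 4 × 52.83 / (6.022 × 10²³ × 9.590) = 3.659 × 10^-23 cm³, so a = 3.320 × 10^-8 cm = 3.320 Å.
Atoms touch along the face diagonal, so √2·a = 4r, so r = 0.3536 × a = 1.17 Å.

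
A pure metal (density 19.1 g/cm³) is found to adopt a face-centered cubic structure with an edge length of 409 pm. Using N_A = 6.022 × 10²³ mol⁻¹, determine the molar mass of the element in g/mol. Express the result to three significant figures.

An FCC cell has Z = 4 atoms; a = 4.090 × 10^-8 cm.
M = ρ·N_A·a³/Z = 19.1 × 6.022 × 10²³ × 6.842 × 10^-23 / 4 = 197 g/mol.

197 g/mol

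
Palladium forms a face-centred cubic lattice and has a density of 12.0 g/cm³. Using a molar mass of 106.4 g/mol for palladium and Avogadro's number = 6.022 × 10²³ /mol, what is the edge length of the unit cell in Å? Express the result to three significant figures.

3.89 Å

With Z = 4 atoms per FCC cell, a³ = Z·M/(N_A·ρ) = 4 × 106.4 / (6.022 × 10²³ × 12.00 g/cm³) = 5.890 × 10^-23 cm³.
a = (5.890 × 10^-23)^(1/3) = 3.891 × 10^-8 cm = 3.89 Å.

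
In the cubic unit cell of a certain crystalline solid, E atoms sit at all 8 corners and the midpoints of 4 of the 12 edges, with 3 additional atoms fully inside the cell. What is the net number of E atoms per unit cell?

Corner atoms are shared by 8 cells (1/8 each), edge atoms by 4 (1/4 each), interior atoms are unshared.
Net atoms = 8 × 1/8 + 4 × 1/4 + 3 = 1 + 1 + 3 = 5.

5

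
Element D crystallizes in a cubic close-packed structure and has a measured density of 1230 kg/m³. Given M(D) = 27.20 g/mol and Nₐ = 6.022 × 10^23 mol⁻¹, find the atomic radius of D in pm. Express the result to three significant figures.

For an FCC cell (Z = 4), a³ = Z·M/(N_A·ρ) = 4 × 27.20 / (6.022 × 10²³ × 1.230) = 1.469 × 10^-22 cm³, so a = 5.276 × 10^-8 cm = 527.6 pm.
Atoms touch along the face diagonal, so √2·a = 4r, so r = 0.3536 × a = 187 pm.

187 pm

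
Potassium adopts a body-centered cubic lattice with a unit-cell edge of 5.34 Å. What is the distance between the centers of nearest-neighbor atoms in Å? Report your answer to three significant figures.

In a BCC structure, atoms touch along the body diagonal, so √3·a = 4r; the nearest-neighbor distance equals 2r = 0.8660·a.
d = 0.8660 × 5.34 = 4.62 Å.

4.62 Å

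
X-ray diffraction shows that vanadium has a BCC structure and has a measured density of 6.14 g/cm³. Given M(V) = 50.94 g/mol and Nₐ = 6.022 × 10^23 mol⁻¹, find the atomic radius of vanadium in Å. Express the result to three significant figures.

For a BCC cell (Z = 2), a³ = Z·M/(N_A·ρ) = 2 × 50.94 / (6.022 × 10²³ × 6.140) = 2.755 × 10^-23 cm³, so a = 3.020 × 10^-8 cm = 3.020 Å.
Atoms touch along the body diagonal, so √3·a = 4r, so r = 0.4330 × a = 1.31 Å.

1.31 Å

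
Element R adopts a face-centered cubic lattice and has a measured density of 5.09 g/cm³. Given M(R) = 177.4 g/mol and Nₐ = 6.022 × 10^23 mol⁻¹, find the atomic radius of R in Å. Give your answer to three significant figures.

For an FCC cell (Z = 4), a³ = Z·M/(N_A·ρ) = 4 × 177.4 / (6.022 × 10²³ × 5.090) = 2.315 × 10^-22 cm³, so a = 6.140 × 10^-8 cm = 6.140 Å.
Atoms touch along the face diagonal, so √2·a = 4r, so r = 0.3536 × a = 2.17 Å.

2.17 Å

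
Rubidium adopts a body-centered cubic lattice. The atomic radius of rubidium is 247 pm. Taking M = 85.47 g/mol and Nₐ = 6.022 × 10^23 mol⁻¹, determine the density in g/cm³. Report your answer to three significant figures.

1.53 g/cm³

In a BCC lattice, atoms touch along the body diagonal, so √3·a = 4r, giving a = 570.4 pm = 5.704 × 10^-8 cm.
With Z = 2, ρ = Z·M/(N_A·a³) = 2 × 85.47 / (6.022 × 10²³ × 1.856 × 10^-22) = 1.529 g/cm³.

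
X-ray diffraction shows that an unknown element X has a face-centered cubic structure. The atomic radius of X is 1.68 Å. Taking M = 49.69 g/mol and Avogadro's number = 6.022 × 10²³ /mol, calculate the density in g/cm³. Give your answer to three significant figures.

In an FCC lattice, atoms touch along the face diagonal, so √2·a = 4r, giving a = 4.752 Å = 4.752 × 10^-8 cm.
With Z = 4, ρ = Z·M/(N_A·a³) = 4 × 49.69 / (6.022 × 10²³ × 1.073 × 10^-22) = 3.076 g/cm³.

3.08 g/cm³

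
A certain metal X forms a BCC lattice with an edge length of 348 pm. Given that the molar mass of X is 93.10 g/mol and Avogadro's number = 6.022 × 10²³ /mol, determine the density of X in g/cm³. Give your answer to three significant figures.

A BCC unit cell contains Z = 2 atoms.
Cell volume: a³ = (348 pm)³ = (3.480 × 10^-8 cm)³ = 4.214 × 10^-23 cm³.
ρ = Z·M/(N_A·a³) = 2 × 93.10 / (6.022 × 10²³ × 4.214 × 10^-23) = 7.337 g/cm³.

7.34 g/cm³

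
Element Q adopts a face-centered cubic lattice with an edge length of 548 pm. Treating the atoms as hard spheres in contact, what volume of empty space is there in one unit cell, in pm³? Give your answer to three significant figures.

In an FCC lattice atoms touch along the face diagonal, so √2·a = 4r, so r = 0.3536a = 193.7 pm.
V_cell = a³ = 1.646 × 10^8 pm³; V_atoms = 4 × (4/3)πr³ = 1.219 × 10^8 pm³.
Empty space = 1.646 × 10^8 − 1.219 × 10^8 = 4.27 × 10^7 pm³.

4.27 × 10^7 pm³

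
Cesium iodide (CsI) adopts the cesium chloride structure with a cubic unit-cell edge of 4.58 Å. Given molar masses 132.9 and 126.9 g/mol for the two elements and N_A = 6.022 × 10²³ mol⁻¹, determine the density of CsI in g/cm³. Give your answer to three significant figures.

The cesium chloride structure contains Z = 1 formula unit per cell; M(CsI) = 132.9 + 126.9 = 259.8 g/mol.
a³ = (4.580 × 10^-8 cm)³ = 9.607 × 10^-23 cm³.
ρ = 1 × 259.8 / (6.022 × 10²³ × 9.607 × 10^-23) = 4.491 g/cm³.

4.49 g/cm³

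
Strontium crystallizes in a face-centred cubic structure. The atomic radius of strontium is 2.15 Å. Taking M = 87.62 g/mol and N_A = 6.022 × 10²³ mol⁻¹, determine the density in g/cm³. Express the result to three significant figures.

2.59 g/cm³

In an FCC lattice, atoms touch along the face diagonal, so √2·a = 4r, giving a = 6.081 Å = 6.081 × 10^-8 cm.
With Z = 4, ρ = Z·M/(N_A·a³) = 4 × 87.62 / (6.022 × 10²³ × 2.249 × 10^-22) = 2.588 g/cm³.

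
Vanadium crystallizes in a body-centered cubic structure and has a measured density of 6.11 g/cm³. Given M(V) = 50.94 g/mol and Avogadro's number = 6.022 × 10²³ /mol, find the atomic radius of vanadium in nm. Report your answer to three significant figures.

0.131 nm

For a BCC cell (Z = 2), a³ = Z·M/(N_A·ρ) = 2 × 50.94 / (6.022 × 10²³ × 6.110) = 2.769 × 10^-23 cm³, so a = 3.025 × 10^-8 cm = 0.3025 nm.
Atoms touch along the body diagonal, so √3·a = 4r, so r = 0.4330 × a = 0.131 nm.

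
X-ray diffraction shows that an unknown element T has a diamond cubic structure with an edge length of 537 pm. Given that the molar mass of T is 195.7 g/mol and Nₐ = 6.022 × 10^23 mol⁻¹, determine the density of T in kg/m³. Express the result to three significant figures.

16800 kg/m³

A diamond cubic unit cell contains Z = 8 atoms.
Cell volume: a³ = (537 pm)³ = (5.370 × 10^-8 cm)³ = 1.549 × 10^-22 cm³.
ρ = Z·M/(N_A·a³) = 8 × 195.7 / (6.022 × 10²³ × 1.549 × 10^-22) = 16.79 g/cm³ = 16800 kg/m³.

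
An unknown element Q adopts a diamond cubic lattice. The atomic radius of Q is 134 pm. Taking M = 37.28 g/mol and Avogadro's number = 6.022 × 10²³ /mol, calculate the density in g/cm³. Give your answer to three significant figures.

2.09 g/cm³

In a diamond cubic lattice, nearest neighbors lie along the body diagonal with √3·a = 8r, giving a = 618.9 pm = 6.189 × 10^-8 cm.
With Z = 8, ρ = Z·M/(N_A·a³) = 8 × 37.28 / (6.022 × 10²³ × 2.371 × 10^-22) = 2.089 g/cm³.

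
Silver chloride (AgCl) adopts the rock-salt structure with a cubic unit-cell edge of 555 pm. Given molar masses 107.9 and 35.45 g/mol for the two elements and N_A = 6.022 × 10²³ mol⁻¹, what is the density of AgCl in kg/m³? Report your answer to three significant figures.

The rock-salt structure contains Z = 4 formula units per cell; M(AgCl) = 107.9 + 35.45 = 143.35 g/mol.
a³ = (5.550 × 10^-8 cm)³ = 1.710 × 10^-22 cm³.
ρ = 4 × 143.35 / (6.022 × 10²³ × 1.710 × 10^-22) = 5.570 g/cm³ = 5570 kg/m³.

5570 kg/m³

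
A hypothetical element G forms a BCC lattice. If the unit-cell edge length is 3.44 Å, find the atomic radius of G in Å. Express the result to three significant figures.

In a BCC lattice, atoms touch along the body diagonal, so √3·a = 4r.
r = √3·a/4 = 1.7321 × 3.44 / 4 = 1.49 Å.

1.49 Å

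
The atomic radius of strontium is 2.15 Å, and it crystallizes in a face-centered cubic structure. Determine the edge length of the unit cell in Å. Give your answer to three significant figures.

In an FCC lattice, atoms touch along the face diagonal, so √2·a = 4r.
a = 4r/√2 = 4 × 2.15 / 1.4142 = 6.08 Å.

6.08 Å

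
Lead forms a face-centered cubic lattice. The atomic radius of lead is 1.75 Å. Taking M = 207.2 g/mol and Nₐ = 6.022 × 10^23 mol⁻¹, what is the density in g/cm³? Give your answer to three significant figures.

11.3 g/cm³

In an FCC lattice, atoms touch along the face diagonal, so √2·a = 4r, giving a = 4.950 Å = 4.950 × 10^-8 cm.
With Z = 4, ρ = Z·M/(N_A·a³) = 4 × 207.2 / (6.022 × 10²³ × 1.213 × 10^-22) = 11.35 g/cm³.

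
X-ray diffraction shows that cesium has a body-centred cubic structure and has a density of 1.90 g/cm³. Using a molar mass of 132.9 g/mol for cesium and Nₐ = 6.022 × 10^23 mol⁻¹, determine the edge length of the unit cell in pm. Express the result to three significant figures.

615 pm

With Z = 2 atoms per BCC cell, a³ = Z·M/(N_A·ρ) = 2 × 132.9 / (6.022 × 10²³ × 1.900 g/cm³) = 2.323 × 10^-22 cm³.
a = (2.323 × 10^-22)^(1/3) = 6.147 × 10^-8 cm = 615 pm.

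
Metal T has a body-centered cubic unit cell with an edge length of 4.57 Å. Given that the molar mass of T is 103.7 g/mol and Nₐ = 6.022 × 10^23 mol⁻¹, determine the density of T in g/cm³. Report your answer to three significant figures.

3.61 g/cm³

A BCC unit cell contains Z = 2 atoms.
Cell volume: a³ = (4.57 Å)³ = (4.570 × 10^-8 cm)³ = 9.544 × 10^-23 cm³.
ρ = Z·M/(N_A·a³) = 2 × 103.7 / (6.022 × 10²³ × 9.544 × 10^-23) = 3.608 g/cm³.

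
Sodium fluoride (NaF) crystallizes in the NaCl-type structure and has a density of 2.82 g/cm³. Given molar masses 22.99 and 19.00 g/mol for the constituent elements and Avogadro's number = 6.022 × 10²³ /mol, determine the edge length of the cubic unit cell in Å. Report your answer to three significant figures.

M(NaF) = 41.99 g/mol; Z = 4 formula units per cell.
a³ = Z·M/(N_A·ρ) = 4 × 41.99 / (6.022 × 10²³ × 2.82) = 9.890 × 10^-23 cm³, so a = 4.625 × 10^-8 cm = 4.62 Å.

4.62 Å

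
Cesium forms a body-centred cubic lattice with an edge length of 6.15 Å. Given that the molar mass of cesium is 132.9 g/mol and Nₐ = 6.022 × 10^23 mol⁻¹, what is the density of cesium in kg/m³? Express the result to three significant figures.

1900 kg/m³

A BCC unit cell contains Z = 2 atoms.
Cell volume: a³ = (6.15 Å)³ = (6.150 × 10^-8 cm)³ = 2.326 × 10^-22 cm³.
ρ = Z·M/(N_A·a³) = 2 × 132.9 / (6.022 × 10²³ × 2.326 × 10^-22) = 1.898 g/cm³ = 1900 kg/m³.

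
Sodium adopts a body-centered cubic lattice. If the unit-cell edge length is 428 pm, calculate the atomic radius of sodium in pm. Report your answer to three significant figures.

In a BCC lattice, atoms touch along the body diagonal, so √3·a = 4r.
r = √3·a/4 = 1.7321 × 428 / 4 = 185 pm.

185 pm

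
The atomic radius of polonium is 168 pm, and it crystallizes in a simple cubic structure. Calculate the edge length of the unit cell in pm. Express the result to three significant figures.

336 pm

In a simple cubic lattice, atoms touch along the cell edge, so a = 2r.
a = 2r = 2 × 168 = 336 pm.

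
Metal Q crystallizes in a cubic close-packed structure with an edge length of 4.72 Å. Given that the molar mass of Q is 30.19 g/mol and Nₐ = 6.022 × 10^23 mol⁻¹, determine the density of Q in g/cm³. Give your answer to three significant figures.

1.91 g/cm³

An FCC unit cell contains Z = 4 atoms.
Cell volume: a³ = (4.72 Å)³ = (4.720 × 10^-8 cm)³ = 1.052 × 10^-22 cm³.
ρ = Z·M/(N_A·a³) = 4 × 30.19 / (6.022 × 10²³ × 1.052 × 10^-22) = 1.907 g/cm³.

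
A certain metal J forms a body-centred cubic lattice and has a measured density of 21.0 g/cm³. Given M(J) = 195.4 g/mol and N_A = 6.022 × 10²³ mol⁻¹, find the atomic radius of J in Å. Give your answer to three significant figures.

For a BCC cell (Z = 2), a³ = Z·M/(N_A·ρ) = 2 × 195.4 / (6.022 × 10²³ × 21.00) = 3.090 × 10^-23 cm³, so a = 3.138 × 10^-8 cm = 3.138 Å.
Atoms touch along the body diagonal, so √3·a = 4r, so r = 0.4330 × a = 1.36 Å.

1.36 Å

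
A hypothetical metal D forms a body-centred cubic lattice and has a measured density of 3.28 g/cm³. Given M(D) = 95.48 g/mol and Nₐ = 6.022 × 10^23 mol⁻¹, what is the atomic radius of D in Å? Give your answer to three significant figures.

1.99 Å

For a BCC cell (Z = 2), a³ = Z·M/(N_A·ρ) = 2 × 95.48 / (6.022 × 10²³ × 3.280) = 9.668 × 10^-23 cm³, so a = 4.590 × 10^-8 cm = 4.590 Å.
Atoms touch along the body diagonal, so √3·a = 4r, so r = 0.4330 × a = 1.99 Å.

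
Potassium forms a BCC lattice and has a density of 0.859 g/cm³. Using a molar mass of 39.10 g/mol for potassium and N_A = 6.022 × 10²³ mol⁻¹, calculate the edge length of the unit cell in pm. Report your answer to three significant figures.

533 pm

With Z = 2 atoms per BCC cell, a³ = Z·M/(N_A·ρ) = 2 × 39.10 / (6.022 × 10²³ × 0.8590 g/cm³) = 1.512 × 10^-22 cm³.
a = (1.512 × 10^-22)^(1/3) = 5.327 × 10^-8 cm = 533 pm.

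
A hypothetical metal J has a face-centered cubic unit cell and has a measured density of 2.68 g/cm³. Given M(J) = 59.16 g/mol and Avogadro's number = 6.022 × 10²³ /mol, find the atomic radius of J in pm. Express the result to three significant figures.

For an FCC cell (Z = 4), a³ = Z·M/(N_A·ρ) = 4 × 59.16 / (6.022 × 10²³ × 2.680) = 1.466 × 10^-22 cm³, so a = 5.273 × 10^-8 cm = 527.3 pm.
Atoms touch along the face diagonal, so √2·a = 4r, so r = 0.3536 × a = 186 pm.

186 pm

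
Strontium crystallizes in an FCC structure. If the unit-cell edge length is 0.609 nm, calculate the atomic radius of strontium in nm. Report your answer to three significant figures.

0.215 nm

In an FCC lattice, atoms touch along the face diagonal, so √2·a = 4r.
r = √2·a/4 = 1.4142 × 0.609 / 4 = 0.215 nm.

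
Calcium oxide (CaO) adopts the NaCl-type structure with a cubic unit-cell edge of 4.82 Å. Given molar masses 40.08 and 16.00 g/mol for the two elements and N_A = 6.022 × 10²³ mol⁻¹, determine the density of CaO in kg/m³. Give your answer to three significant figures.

3330 kg/m³

The NaCl-type structure contains Z = 4 formula units per cell; M(CaO) = 40.08 + 16.00 = 56.08 g/mol.
a³ = (4.820 × 10^-8 cm)³ = 1.120 × 10^-22 cm³.
ρ = 4 × 56.08 / (6.022 × 10²³ × 1.120 × 10^-22) = 3.326 g/cm³ = 3330 kg/m³.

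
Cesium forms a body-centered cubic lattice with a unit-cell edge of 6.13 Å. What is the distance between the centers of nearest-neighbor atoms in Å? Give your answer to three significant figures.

In a BCC structure, atoms touch along the body diagonal, so √3·a = 4r; the nearest-neighbor distance equals 2r = 0.8660·a.
d = 0.8660 × 6.13 = 5.31 Å.

5.31 Å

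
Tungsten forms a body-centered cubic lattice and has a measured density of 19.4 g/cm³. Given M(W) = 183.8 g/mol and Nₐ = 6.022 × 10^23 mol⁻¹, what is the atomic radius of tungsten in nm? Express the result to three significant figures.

0.137 nm

For a BCC cell (Z = 2), a³ = Z·M/(N_A·ρ) = 2 × 183.8 / (6.022 × 10²³ × 19.40) = 3.147 × 10^-23 cm³, so a = 3.157 × 10^-8 cm = 0.3157 nm.
Atoms touch along the body diagonal, so √3·a = 4r, so r = 0.4330 × a = 0.137 nm.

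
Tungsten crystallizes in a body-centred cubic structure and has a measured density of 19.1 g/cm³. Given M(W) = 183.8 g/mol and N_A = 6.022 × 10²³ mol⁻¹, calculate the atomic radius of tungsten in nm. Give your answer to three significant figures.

0.137 nm

For a BCC cell (Z = 2), a³ = Z·M/(N_A·ρ) = 2 × 183.8 / (6.022 × 10²³ × 19.10) = 3.196 × 10^-23 cm³, so a = 3.173 × 10^-8 cm = 0.3173 nm.
Atoms touch along the body diagonal, so √3·a = 4r, so r = 0.4330 × a = 0.137 nm.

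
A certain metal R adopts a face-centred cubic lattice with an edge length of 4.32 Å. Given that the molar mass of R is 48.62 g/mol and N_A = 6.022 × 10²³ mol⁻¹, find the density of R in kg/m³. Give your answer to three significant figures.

4010 kg/m³

An FCC unit cell contains Z = 4 atoms.
Cell volume: a³ = (4.32 Å)³ = (4.320 × 10^-8 cm)³ = 8.062 × 10^-23 cm³.
ρ = Z·M/(N_A·a³) = 4 × 48.62 / (6.022 × 10²³ × 8.062 × 10^-23) = 4.006 g/cm³ = 4010 kg/m³.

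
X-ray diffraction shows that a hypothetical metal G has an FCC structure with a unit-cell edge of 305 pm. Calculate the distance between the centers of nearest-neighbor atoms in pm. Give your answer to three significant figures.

In an FCC structure, atoms touch along the face diagonal, so √2·a = 4r; the nearest-neighbor distance equals 2r = 0.7071·a.
d = 0.7071 × 305 = 216 pm.

216 pm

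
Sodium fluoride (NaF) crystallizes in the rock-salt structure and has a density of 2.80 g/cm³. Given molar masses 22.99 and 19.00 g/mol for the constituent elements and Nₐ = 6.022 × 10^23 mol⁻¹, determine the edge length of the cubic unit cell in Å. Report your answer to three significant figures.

4.64 Å

M(NaF) = 41.99 g/mol; Z = 4 formula units per cell.
a³ = Z·M/(N_A·ρ) = 4 × 41.99 / (6.022 × 10²³ × 2.80) = 9.961 × 10^-23 cm³, so a = 4.636 × 10^-8 cm = 4.64 Å.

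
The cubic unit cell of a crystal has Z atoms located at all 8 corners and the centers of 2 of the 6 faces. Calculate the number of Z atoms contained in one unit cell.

Corner atoms are shared by 8 cells (1/8 each), face atoms by 2 (1/2 each).
Net atoms = 8 × 1/8 + 2 × 1/2 = 1 + 1 = 2.

2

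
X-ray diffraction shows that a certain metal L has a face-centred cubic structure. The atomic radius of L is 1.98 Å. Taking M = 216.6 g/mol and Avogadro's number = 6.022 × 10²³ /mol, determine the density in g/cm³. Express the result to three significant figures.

In an FCC lattice, atoms touch along the face diagonal, so √2·a = 4r, giving a = 5.600 Å = 5.600 × 10^-8 cm.
With Z = 4, ρ = Z·M/(N_A·a³) = 4 × 216.6 / (6.022 × 10²³ × 1.756 × 10^-22) = 8.191 g/cm³.

8.19 g/cm³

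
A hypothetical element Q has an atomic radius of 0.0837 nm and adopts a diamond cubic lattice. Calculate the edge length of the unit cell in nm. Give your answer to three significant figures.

0.387 nm

In a diamond cubic lattice, nearest neighbors lie along the body diagonal with √3·a = 8r.
a = 8r/√3 = 8 × 0.0837 / 1.7321 = 0.387 nm.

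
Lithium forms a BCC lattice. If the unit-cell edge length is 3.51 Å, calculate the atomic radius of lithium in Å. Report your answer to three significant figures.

In a BCC lattice, atoms touch along the body diagonal, so √3·a = 4r.
r = √3·a/4 = 1.7321 × 3.51 / 4 = 1.52 Å.

1.52 Å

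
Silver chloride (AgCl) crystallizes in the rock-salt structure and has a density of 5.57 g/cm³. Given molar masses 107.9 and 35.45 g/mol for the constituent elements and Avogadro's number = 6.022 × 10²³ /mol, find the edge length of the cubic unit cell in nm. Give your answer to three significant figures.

M(AgCl) = 143.35 g/mol; Z = 4 formula units per cell.
a³ = Z·M/(N_A·ρ) = 4 × 143.35 / (6.022 × 10²³ × 5.57) = 1.709 × 10^-22 cm³, so a = 5.550 × 10^-8 cm = 0.555 nm.

0.555 nm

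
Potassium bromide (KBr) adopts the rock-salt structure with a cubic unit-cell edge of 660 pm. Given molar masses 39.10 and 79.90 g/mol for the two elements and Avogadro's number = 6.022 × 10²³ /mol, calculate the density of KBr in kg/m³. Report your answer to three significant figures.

The rock-salt structure contains Z = 4 formula units per cell; M(KBr) = 39.10 + 79.90 = 119.0 g/mol.
a³ = (6.600 × 10^-8 cm)³ = 2.875 × 10^-22 cm³.
ρ = 4 × 119.0 / (6.022 × 10²³ × 2.875 × 10^-22) = 2.749 g/cm³ = 2750 kg/m³.

2750 kg/m³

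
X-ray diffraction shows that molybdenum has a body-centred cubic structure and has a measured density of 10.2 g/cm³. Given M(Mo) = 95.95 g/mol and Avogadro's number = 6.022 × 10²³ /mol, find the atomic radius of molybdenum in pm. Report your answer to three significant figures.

For a BCC cell (Z = 2), a³ = Z·M/(N_A·ρ) = 2 × 95.95 / (6.022 × 10²³ × 10.20) = 3.124 × 10^-23 cm³, so a = 3.150 × 10^-8 cm = 315.0 pm.
Atoms touch along the body diagonal, so √3·a = 4r, so r = 0.4330 × a = 136 pm.

136 pm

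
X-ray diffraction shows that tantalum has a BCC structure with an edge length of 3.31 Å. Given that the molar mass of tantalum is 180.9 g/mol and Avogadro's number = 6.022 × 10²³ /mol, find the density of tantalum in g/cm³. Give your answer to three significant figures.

16.6 g/cm³

A BCC unit cell contains Z = 2 atoms.
Cell volume: a³ = (3.31 Å)³ = (3.310 × 10^-8 cm)³ = 3.626 × 10^-23 cm³.
ρ = Z·M/(N_A·a³) = 2 × 180.9 / (6.022 × 10²³ × 3.626 × 10^-23) = 16.57 g/cm³.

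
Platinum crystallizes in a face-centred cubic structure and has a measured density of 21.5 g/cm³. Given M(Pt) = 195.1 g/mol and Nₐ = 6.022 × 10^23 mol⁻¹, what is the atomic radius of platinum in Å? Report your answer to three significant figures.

For an FCC cell (Z = 4), a³ = Z·M/(N_A·ρ) = 4 × 195.1 / (6.022 × 10²³ × 21.50) = 6.028 × 10^-23 cm³, so a = 3.921 × 10^-8 cm = 3.921 Å.
Atoms touch along the face diagonal, so √2·a = 4r, so r = 0.3536 × a = 1.39 Å.

1.39 Å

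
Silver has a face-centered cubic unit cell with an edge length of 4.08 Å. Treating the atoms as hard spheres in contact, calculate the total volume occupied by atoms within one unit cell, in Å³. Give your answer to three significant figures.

50.3 Å³

In an FCC lattice atoms touch along the face diagonal, so √2·a = 4r, so r = 0.3536a = 1.442 Å.
V_atoms = Z × (4/3)πr³ = 4 × (4/3)π × (1.442)³ = 50.3 Å³.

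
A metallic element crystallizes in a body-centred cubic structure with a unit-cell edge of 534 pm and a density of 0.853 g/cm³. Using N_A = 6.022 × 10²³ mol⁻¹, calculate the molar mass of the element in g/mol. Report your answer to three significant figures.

A BCC cell has Z = 2 atoms; a = 5.340 × 10^-8 cm.
M = ρ·N_A·a³/Z = 0.853 × 6.022 × 10²³ × 1.523 × 10^-22 / 2 = 39.1 g/mol.

39.1 g/mol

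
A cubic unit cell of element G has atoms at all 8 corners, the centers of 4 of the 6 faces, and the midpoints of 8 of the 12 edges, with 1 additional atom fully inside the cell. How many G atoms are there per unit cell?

Corner atoms are shared by 8 cells (1/8 each), face atoms by 2 (1/2 each), edge atoms by 4 (1/4 each), interior atoms are unshared.
Net atoms = 8 × 1/8 + 4 × 1/2 + 8 × 1/4 + 1 = 1 + 2 + 2 + 1 = 6.

6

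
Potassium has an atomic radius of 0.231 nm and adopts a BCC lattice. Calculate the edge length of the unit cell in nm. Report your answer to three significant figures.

0.533 nm

In a BCC lattice, atoms touch along the body diagonal, so √3·a = 4r.
a = 4r/√3 = 4 × 0.231 / 1.7321 = 0.533 nm.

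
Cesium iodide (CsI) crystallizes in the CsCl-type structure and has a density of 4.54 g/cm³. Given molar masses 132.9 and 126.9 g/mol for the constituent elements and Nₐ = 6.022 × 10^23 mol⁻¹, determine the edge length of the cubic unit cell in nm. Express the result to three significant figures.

0.456 nm

M(CsI) = 259.8 g/mol; Z = 1 formula unit per cell.
a³ = Z·M/(N_A·ρ) = 1 × 259.8 / (6.022 × 10²³ × 4.54) = 9.503 × 10^-23 cm³, so a = 4.563 × 10^-8 cm = 0.456 nm.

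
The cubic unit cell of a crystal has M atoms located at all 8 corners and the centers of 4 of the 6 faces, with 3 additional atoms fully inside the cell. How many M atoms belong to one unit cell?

Corner atoms are shared by 8 cells (1/8 each), face atoms by 2 (1/2 each), interior atoms are unshared.
Net atoms = 8 × 1/8 + 4 × 1/2 + 3 = 1 + 2 + 3 = 6.

6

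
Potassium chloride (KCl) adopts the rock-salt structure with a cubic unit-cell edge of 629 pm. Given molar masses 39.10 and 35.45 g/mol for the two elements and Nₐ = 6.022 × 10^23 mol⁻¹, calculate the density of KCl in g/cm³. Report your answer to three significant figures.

The rock-salt structure contains Z = 4 formula units per cell; M(KCl) = 39.10 + 35.45 = 74.55 g/mol.
a³ = (6.290 × 10^-8 cm)³ = 2.489 × 10^-22 cm³.
ρ = 4 × 74.55 / (6.022 × 10²³ × 2.489 × 10^-22) = 1.990 g/cm³.

1.99 g/cm³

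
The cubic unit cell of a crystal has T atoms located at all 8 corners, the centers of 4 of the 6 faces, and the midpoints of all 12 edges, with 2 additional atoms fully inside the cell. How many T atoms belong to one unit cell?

8

Corner atoms are shared by 8 cells (1/8 each), face atoms by 2 (1/2 each), edge atoms by 4 (1/4 each), interior atoms are unshared.
Net atoms = 8 × 1/8 + 4 × 1/2 + 12 × 1/4 + 2 = 1 + 2 + 3 + 2 = 8.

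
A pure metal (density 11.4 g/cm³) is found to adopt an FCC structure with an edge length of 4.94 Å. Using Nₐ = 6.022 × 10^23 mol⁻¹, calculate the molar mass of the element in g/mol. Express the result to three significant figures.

207 g/mol

An FCC cell has Z = 4 atoms; a = 4.940 × 10^-8 cm.
M = ρ·N_A·a³/Z = 11.4 × 6.022 × 10²³ × 1.206 × 10^-22 / 4 = 207 g/mol.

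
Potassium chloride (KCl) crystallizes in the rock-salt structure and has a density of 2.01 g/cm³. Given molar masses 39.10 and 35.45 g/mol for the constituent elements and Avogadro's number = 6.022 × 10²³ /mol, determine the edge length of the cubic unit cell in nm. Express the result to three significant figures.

0.627 nm

M(KCl) = 74.55 g/mol; Z = 4 formula units per cell.
a³ = Z·M/(N_A·ρ) = 4 × 74.55 / (6.022 × 10²³ × 2.01) = 2.464 × 10^-22 cm³, so a = 6.269 × 10^-8 cm = 0.627 nm.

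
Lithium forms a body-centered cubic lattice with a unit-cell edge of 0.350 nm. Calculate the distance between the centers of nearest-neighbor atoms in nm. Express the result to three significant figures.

0.303 nm

In a BCC structure, atoms touch along the body diagonal, so √3·a = 4r; the nearest-neighbor distance equals 2r = 0.8660·a.
d = 0.8660 × 0.350 = 0.303 nm.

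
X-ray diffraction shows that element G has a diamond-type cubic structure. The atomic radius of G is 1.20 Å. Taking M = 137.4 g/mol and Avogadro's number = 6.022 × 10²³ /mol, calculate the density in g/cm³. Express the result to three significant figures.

10.7 g/cm³

In a diamond cubic lattice, nearest neighbors lie along the body diagonal with √3·a = 8r, giving a = 5.543 Å = 5.543 × 10^-8 cm.
With Z = 8, ρ = Z·M/(N_A·a³) = 8 × 137.4 / (6.022 × 10²³ × 1.703 × 10^-22) = 10.72 g/cm³.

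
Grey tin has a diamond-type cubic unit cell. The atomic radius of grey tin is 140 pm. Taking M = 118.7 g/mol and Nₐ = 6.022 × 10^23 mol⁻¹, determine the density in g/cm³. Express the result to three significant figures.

5.83 g/cm³

In a diamond cubic lattice, nearest neighbors lie along the body diagonal with √3·a = 8r, giving a = 646.6 pm = 6.466 × 10^-8 cm.
With Z = 8, ρ = Z·M/(N_A·a³) = 8 × 118.7 / (6.022 × 10²³ × 2.704 × 10^-22) = 5.832 g/cm³.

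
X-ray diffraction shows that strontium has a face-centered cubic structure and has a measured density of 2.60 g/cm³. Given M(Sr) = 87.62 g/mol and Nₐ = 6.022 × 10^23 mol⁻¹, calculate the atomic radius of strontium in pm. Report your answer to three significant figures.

For an FCC cell (Z = 4), a³ = Z·M/(N_A·ρ) = 4 × 87.62 / (6.022 × 10²³ × 2.600) = 2.238 × 10^-22 cm³, so a = 6.072 × 10^-8 cm = 607.2 pm.
Atoms touch along the face diagonal, so √2·a = 4r, so r = 0.3536 × a = 215 pm.

215 pm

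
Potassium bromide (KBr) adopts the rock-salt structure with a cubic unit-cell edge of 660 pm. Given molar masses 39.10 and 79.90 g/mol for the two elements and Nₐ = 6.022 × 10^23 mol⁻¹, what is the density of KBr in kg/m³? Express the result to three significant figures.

2750 kg/m³

The rock-salt structure contains Z = 4 formula units per cell; M(KBr) = 39.10 + 79.90 = 119.0 g/mol.
a³ = (6.600 × 10^-8 cm)³ = 2.875 × 10^-22 cm³.
ρ = 4 × 119.0 / (6.022 × 10²³ × 2.875 × 10^-22) = 2.749 g/cm³ = 2750 kg/m³.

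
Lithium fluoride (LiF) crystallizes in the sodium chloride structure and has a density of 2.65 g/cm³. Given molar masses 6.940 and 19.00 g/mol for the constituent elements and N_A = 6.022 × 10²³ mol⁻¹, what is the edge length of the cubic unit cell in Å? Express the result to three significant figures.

4.02 Å

M(LiF) = 25.94 g/mol; Z = 4 formula units per cell.
a³ = Z·M/(N_A·ρ) = 4 × 25.94 / (6.022 × 10²³ × 2.65) = 6.502 × 10^-23 cm³, so a = 4.021 × 10^-8 cm = 4.02 Å.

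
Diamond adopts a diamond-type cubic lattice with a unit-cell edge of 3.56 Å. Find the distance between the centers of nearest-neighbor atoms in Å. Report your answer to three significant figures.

1.54 Å

In a diamond cubic structure, nearest neighbors lie along the body diagonal with √3·a = 8r; the nearest-neighbor distance equals 2r = 0.4330·a.
d = 0.4330 × 3.56 = 1.54 Å.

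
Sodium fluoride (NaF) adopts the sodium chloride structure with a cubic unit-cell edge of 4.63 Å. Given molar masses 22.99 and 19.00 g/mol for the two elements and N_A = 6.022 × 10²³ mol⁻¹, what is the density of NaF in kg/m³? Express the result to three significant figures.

2810 kg/m³

The sodium chloride structure contains Z = 4 formula units per cell; M(NaF) = 22.99 + 19.00 = 41.99 g/mol.
a³ = (4.630 × 10^-8 cm)³ = 9.925 × 10^-23 cm³.
ρ = 4 × 41.99 / (6.022 × 10²³ × 9.925 × 10^-23) = 2.810 g/cm³ = 2810 kg/m³.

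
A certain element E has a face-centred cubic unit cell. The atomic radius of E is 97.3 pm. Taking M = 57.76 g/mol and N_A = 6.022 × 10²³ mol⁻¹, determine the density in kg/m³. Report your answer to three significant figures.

18400 kg/m³

In an FCC lattice, atoms touch along the face diagonal, so √2·a = 4r, giving a = 275.2 pm = 2.752 × 10^-8 cm.
With Z = 4, ρ = Z·M/(N_A·a³) = 4 × 57.76 / (6.022 × 10²³ × 2.084 × 10^-23) = 18.41 g/cm³ = 18400 kg/m³.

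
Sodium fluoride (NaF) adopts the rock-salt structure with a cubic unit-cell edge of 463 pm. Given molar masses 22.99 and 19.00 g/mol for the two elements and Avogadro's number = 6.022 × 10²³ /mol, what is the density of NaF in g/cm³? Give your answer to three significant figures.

2.81 g/cm³

The rock-salt structure contains Z = 4 formula units per cell; M(NaF) = 22.99 + 19.00 = 41.99 g/mol.
a³ = (4.630 × 10^-8 cm)³ = 9.925 × 10^-23 cm³.
ρ = 4 × 41.99 / (6.022 × 10²³ × 9.925 × 10^-23) = 2.810 g/cm³.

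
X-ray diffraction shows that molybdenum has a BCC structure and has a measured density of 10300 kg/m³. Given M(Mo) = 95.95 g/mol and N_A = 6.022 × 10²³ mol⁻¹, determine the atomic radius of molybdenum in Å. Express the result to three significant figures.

For a BCC cell (Z = 2), a³ = Z·M/(N_A·ρ) = 2 × 95.95 / (6.022 × 10²³ × 10.30) = 3.094 × 10^-23 cm³, so a = 3.139 × 10^-8 cm = 3.139 Å.
Atoms touch along the body diagonal, so √3·a = 4r, so r = 0.4330 × a = 1.36 Å.

1.36 Å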